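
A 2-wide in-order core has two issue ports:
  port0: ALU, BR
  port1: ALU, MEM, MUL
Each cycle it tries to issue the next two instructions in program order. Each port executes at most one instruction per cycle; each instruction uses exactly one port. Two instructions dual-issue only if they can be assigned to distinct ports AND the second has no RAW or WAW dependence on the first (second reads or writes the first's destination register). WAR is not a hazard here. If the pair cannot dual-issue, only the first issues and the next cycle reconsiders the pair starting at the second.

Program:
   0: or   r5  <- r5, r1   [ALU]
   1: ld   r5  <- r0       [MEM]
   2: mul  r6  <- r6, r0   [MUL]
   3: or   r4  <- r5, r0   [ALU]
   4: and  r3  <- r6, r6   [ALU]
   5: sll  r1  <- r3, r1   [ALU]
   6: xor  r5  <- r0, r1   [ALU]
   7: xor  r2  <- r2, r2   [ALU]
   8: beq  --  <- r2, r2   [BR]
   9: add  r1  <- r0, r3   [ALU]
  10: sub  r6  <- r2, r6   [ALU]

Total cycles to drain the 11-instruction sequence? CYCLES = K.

CYCLES = 8

c0: i0 or  WAW r5
c1: i1 ld  no-port MEM/MUL
c2: i2&i3 mul or  dual
c3: i4 and  RAW r3
c4: i5 sll  RAW r1
c5: i6&i7 xor xor  dual
c6: i8&i9 beq add  dual
c7: i10 sub  tail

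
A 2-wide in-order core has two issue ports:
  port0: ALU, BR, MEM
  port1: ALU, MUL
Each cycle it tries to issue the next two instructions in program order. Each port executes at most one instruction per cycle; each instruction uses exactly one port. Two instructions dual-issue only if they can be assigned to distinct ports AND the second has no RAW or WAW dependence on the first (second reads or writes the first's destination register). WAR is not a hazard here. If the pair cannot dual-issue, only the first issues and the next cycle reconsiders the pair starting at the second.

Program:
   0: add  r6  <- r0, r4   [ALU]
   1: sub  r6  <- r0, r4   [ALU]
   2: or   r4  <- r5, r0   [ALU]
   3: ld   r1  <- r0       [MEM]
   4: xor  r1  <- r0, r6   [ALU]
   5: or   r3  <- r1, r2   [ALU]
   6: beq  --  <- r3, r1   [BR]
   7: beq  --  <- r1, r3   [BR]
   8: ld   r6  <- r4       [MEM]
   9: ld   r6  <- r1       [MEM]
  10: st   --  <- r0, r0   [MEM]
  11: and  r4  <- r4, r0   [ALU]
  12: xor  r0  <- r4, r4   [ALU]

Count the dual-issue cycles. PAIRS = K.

t=0 i0:add.ALU ; WAW r6
t=1 i1/i2:sub.ALU/or.ALU ; 2-wide
t=2 i3:ld.MEM ; WAW r1
t=3 i4:xor.ALU ; RAW r1
t=4 i5:or.ALU ; RAW r3
t=5 i6:beq.BR ; no-port BR/BR
t=6 i7:beq.BR ; no-port BR/MEM
t=7 i8:ld.MEM ; no-port MEM/MEM
t=8 i9:ld.MEM ; no-port MEM/MEM
t=9 i10/i11:st.MEM/and.ALU ; 2-wide
t=10 i12:xor.ALU ; tail

PAIRS = 2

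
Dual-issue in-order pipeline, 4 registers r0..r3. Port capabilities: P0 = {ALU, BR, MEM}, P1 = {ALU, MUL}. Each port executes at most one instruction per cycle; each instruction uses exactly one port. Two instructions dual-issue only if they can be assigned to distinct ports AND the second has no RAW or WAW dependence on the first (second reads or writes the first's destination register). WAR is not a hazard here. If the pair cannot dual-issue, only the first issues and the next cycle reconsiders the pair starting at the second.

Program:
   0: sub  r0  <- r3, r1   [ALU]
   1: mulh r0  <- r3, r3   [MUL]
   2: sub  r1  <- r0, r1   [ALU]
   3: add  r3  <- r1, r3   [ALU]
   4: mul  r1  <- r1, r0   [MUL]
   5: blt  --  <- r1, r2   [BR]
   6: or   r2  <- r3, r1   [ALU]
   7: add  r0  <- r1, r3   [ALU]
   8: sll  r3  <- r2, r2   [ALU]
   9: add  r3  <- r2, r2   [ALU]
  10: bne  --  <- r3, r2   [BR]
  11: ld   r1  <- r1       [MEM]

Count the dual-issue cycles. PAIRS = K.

c0: i0 sub  WAW r0
c1: i1 mulh  RAW r0
c2: i2 sub  RAW r1
c3: i3,i4 add mul  2-wide
c4: i5,i6 blt or  2-wide
c5: i7,i8 add sll  2-wide
c6: i9 add  RAW r3
c7: i10 bne  no-port BR/MEM
c8: i11 ld  tail

PAIRS = 3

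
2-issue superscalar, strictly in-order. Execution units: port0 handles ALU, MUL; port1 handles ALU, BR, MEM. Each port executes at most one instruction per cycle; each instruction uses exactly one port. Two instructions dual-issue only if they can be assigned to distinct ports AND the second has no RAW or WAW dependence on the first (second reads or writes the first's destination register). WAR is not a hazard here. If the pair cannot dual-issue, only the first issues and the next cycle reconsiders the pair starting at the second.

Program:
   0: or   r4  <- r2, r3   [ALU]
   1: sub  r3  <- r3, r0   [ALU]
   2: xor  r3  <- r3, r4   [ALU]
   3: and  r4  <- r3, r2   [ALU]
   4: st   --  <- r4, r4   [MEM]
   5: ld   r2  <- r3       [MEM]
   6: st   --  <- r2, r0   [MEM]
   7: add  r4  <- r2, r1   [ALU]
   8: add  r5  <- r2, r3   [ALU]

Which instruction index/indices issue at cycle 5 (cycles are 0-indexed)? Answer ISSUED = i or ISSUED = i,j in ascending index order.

#0 head=0: or.ALU/sub.ALU i0+i1 pair
#1 head=2: xor.ALU i2 RAW r3
#2 head=3: and.ALU i3 RAW r4
#3 head=4: st.MEM i4 no-port MEM/MEM
#4 head=5: ld.MEM i5 no-port MEM/MEM
#5 head=6: st.MEM/add.ALU i6+i7 pair
#6 head=8: add.ALU i8 tail

ISSUED = 6,7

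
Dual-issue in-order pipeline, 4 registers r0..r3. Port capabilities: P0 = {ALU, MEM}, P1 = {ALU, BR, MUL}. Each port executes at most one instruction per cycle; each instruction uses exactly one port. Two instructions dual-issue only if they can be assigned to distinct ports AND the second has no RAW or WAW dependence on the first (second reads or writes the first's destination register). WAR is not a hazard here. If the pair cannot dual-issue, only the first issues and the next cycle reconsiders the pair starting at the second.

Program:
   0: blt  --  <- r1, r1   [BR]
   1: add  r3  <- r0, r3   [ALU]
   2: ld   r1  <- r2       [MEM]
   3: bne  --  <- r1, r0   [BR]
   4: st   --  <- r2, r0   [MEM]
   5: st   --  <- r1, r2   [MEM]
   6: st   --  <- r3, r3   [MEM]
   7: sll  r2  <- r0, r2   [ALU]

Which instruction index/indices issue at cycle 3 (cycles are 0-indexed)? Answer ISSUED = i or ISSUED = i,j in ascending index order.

  cy0 -> i0&i1 (blt add) dual
  cy1 -> i2 (ld) RAW r1
  cy2 -> i3&i4 (bne st) dual
  cy3 -> i5 (st) no-port MEM/MEM
  cy4 -> i6&i7 (st sll) dual

ISSUED = 5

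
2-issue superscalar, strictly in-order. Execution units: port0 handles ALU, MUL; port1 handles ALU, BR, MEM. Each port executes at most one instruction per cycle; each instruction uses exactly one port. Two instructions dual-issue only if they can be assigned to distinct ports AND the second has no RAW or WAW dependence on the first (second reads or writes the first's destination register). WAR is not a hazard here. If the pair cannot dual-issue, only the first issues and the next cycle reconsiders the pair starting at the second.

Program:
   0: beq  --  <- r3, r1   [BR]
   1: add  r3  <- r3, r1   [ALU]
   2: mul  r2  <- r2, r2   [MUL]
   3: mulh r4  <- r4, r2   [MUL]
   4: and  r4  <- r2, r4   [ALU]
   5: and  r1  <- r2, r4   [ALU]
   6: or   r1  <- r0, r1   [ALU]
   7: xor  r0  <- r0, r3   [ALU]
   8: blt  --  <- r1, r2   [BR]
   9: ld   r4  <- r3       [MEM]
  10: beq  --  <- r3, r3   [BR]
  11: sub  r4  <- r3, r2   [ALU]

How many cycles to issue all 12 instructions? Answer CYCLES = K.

0. beq add @i0/i1  | 2-wide
1. mul @i2  | no-port MUL/MUL
2. mulh @i3  | RAW+WAW r4
3. and @i4  | RAW r4
4. and @i5  | RAW+WAW r1
5. or xor @i6/i7  | 2-wide
6. blt @i8  | no-port BR/MEM
7. ld @i9  | no-port MEM/BR
8. beq sub @i10/i11  | 2-wide

CYCLES = 9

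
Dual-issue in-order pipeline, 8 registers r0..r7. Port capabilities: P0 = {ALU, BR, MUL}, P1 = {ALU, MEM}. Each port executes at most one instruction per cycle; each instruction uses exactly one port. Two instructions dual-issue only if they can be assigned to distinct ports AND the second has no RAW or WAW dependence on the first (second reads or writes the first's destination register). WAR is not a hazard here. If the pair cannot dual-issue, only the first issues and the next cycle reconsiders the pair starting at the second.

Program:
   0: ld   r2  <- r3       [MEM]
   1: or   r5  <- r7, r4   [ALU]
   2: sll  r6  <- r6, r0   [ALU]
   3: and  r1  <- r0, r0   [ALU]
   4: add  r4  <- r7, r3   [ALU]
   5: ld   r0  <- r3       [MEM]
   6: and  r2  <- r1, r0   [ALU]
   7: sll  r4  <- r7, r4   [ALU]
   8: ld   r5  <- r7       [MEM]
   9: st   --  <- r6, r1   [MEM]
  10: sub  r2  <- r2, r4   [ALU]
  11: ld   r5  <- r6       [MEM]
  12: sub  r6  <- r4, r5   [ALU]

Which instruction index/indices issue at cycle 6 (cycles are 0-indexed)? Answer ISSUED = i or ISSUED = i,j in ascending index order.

[0] i0,i1  ld;or  -- pair
[1] i2,i3  sll;and  -- pair
[2] i4,i5  add;ld  -- pair
[3] i6,i7  and;sll  -- pair
[4] i8  ld  -- no-port MEM/MEM
[5] i9,i10  st;sub  -- pair
[6] i11  ld  -- RAW r5
[7] i12  sub  -- tail

ISSUED = 11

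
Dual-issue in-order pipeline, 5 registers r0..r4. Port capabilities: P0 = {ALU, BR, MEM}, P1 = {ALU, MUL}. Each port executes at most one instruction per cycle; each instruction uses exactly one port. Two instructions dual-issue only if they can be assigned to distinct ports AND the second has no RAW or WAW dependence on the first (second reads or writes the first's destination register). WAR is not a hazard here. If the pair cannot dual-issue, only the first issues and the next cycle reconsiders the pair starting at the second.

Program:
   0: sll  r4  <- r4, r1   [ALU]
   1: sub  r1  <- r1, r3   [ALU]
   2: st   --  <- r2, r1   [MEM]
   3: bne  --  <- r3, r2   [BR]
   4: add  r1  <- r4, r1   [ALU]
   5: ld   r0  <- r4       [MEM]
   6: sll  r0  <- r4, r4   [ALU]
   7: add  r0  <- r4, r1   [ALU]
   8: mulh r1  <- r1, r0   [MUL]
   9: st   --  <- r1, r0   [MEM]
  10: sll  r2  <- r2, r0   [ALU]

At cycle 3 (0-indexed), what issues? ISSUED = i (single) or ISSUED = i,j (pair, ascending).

  cy0 -> i0/i1 (sll.ALU;sub.ALU) dual
  cy1 -> i2 (st.MEM) no-port MEM/BR
  cy2 -> i3/i4 (bne.BR;add.ALU) dual
  cy3 -> i5 (ld.MEM) WAW r0
  cy4 -> i6 (sll.ALU) WAW r0
  cy5 -> i7 (add.ALU) RAW r0
  cy6 -> i8 (mulh.MUL) RAW r1
  cy7 -> i9/i10 (st.MEM;sll.ALU) dual

ISSUED = 5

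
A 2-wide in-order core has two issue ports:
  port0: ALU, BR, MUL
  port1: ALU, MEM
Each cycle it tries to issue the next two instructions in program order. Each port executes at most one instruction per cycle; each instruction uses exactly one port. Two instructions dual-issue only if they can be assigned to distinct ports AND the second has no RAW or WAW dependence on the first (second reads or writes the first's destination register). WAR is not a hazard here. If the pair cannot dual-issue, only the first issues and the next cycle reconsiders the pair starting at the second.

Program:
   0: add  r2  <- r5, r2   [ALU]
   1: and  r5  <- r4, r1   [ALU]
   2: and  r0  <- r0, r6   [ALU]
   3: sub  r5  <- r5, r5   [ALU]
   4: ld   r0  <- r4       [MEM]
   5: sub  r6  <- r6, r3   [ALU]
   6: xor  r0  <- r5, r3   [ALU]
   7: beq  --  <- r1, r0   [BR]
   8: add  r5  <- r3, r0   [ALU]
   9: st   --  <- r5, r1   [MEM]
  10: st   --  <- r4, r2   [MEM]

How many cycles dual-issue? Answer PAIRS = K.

PAIRS = 4

t=0 i0/i1:add+and ; dual
t=1 i2/i3:and+sub ; dual
t=2 i4/i5:ld+sub ; dual
t=3 i6:xor ; RAW r0
t=4 i7/i8:beq+add ; dual
t=5 i9:st ; no-port MEM/MEM
t=6 i10:st ; tail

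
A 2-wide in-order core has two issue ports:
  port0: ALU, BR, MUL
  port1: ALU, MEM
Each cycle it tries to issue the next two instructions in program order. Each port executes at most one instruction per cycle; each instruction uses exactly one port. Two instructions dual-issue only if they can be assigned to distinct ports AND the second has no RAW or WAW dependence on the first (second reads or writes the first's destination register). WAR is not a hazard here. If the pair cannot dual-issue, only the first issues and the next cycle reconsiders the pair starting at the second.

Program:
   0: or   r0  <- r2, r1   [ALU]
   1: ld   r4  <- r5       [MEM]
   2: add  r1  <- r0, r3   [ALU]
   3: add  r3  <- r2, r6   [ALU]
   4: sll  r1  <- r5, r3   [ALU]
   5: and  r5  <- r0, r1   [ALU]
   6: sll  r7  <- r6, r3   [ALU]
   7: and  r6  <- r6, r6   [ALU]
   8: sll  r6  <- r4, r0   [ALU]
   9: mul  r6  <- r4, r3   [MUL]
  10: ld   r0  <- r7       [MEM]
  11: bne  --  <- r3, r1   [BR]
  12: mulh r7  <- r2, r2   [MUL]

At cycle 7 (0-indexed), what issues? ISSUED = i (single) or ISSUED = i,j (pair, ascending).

#0 head=0: or.ALU ld.MEM i0,i1 2-wide
#1 head=2: add.ALU add.ALU i2,i3 2-wide
#2 head=4: sll.ALU i4 RAW r1
#3 head=5: and.ALU sll.ALU i5,i6 2-wide
#4 head=7: and.ALU i7 WAW r6
#5 head=8: sll.ALU i8 WAW r6
#6 head=9: mul.MUL ld.MEM i9,i10 2-wide
#7 head=11: bne.BR i11 no-port BR/MUL
#8 head=12: mulh.MUL i12 tail

ISSUED = 11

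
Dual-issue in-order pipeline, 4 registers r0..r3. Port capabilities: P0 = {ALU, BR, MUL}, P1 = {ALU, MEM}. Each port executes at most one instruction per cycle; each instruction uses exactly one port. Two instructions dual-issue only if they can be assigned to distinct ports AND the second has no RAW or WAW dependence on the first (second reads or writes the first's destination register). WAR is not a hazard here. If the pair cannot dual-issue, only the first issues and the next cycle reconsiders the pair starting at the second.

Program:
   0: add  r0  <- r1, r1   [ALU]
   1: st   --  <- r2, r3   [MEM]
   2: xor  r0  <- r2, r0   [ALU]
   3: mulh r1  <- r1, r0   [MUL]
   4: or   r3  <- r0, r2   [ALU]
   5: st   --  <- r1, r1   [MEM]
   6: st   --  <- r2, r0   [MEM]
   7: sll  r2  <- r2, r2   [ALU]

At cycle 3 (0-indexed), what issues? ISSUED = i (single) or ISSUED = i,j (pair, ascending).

ISSUED = 5

t=0 i0,i1:add st ; dual
t=1 i2:xor ; RAW r0
t=2 i3,i4:mulh or ; dual
t=3 i5:st ; no-port MEM/MEM
t=4 i6,i7:st sll ; dual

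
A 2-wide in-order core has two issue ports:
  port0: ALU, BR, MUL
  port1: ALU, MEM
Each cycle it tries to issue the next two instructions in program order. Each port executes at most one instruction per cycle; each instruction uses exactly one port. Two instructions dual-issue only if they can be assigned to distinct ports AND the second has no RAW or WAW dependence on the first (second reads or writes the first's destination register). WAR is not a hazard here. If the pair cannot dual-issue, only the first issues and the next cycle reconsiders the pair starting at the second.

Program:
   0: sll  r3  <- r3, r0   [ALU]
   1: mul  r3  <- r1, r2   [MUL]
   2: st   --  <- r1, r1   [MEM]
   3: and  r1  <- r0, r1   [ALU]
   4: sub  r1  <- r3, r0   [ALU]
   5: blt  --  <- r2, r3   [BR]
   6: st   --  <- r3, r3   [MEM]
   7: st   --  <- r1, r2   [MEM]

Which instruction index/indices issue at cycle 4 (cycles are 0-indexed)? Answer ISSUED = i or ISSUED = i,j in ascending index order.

  cy0 -> i0 (sll) WAW r3
  cy1 -> i1&i2 (mul;st) pair
  cy2 -> i3 (and) WAW r1
  cy3 -> i4&i5 (sub;blt) pair
  cy4 -> i6 (st) no-port MEM/MEM
  cy5 -> i7 (st) tail

ISSUED = 6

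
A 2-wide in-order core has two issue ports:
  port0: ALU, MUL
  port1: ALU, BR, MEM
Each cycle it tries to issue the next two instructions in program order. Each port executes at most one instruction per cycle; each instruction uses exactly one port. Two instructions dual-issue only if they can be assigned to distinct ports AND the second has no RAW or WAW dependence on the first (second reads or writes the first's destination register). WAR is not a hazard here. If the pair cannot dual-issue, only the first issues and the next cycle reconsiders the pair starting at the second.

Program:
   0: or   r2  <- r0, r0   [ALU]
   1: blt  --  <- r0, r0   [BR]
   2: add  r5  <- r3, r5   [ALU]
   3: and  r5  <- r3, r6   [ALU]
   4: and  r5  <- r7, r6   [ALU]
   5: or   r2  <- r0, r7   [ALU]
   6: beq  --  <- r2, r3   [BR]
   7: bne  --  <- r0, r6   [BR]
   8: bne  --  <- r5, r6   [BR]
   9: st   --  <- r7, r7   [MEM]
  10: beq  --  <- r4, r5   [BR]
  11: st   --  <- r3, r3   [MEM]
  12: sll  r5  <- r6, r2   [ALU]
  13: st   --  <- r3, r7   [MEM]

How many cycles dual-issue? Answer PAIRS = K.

PAIRS = 3

[0] i0+i1  or.ALU;blt.BR  -- 2-wide
[1] i2  add.ALU  -- WAW r5
[2] i3  and.ALU  -- WAW r5
[3] i4+i5  and.ALU;or.ALU  -- 2-wide
[4] i6  beq.BR  -- no-port BR/BR
[5] i7  bne.BR  -- no-port BR/BR
[6] i8  bne.BR  -- no-port BR/MEM
[7] i9  st.MEM  -- no-port MEM/BR
[8] i10  beq.BR  -- no-port BR/MEM
[9] i11+i12  st.MEM;sll.ALU  -- 2-wide
[10] i13  st.MEM  -- tail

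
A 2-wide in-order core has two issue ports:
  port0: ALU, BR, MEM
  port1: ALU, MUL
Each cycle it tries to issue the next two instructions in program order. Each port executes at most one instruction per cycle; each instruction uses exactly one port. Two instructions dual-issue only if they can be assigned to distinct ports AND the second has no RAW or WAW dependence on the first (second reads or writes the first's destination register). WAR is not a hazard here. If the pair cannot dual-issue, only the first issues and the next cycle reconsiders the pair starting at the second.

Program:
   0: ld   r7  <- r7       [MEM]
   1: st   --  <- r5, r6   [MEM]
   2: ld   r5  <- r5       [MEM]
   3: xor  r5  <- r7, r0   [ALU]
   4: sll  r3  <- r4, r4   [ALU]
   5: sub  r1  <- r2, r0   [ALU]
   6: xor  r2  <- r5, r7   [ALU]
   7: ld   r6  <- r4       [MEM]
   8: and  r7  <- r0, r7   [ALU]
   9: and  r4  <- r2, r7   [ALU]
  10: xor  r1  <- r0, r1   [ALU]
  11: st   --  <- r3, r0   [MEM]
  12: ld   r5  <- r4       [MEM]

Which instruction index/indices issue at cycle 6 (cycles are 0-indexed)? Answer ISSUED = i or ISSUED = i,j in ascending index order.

ISSUED = 9,10

t=0 i0:ld ; no-port MEM/MEM
t=1 i1:st ; no-port MEM/MEM
t=2 i2:ld ; WAW r5
t=3 i3&i4:xor sll ; 2-wide
t=4 i5&i6:sub xor ; 2-wide
t=5 i7&i8:ld and ; 2-wide
t=6 i9&i10:and xor ; 2-wide
t=7 i11:st ; no-port MEM/MEM
t=8 i12:ld ; tail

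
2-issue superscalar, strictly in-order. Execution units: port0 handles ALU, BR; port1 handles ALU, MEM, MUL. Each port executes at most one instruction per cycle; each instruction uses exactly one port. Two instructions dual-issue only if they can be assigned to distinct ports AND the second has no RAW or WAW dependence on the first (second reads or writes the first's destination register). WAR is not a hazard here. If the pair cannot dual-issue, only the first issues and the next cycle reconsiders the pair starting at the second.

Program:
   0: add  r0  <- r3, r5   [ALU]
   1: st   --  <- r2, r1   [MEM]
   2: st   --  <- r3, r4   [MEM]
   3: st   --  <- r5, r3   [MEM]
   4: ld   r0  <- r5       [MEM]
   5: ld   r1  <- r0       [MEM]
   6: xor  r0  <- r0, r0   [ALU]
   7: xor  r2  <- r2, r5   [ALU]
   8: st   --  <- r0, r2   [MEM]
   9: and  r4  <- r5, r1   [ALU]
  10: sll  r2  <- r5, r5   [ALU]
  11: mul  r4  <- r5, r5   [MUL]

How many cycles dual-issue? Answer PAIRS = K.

PAIRS = 4

t=0 i0&i1:add/st ; 2-wide
t=1 i2:st ; no-port MEM/MEM
t=2 i3:st ; no-port MEM/MEM
t=3 i4:ld ; no-port MEM/MEM
t=4 i5&i6:ld/xor ; 2-wide
t=5 i7:xor ; RAW r2
t=6 i8&i9:st/and ; 2-wide
t=7 i10&i11:sll/mul ; 2-wide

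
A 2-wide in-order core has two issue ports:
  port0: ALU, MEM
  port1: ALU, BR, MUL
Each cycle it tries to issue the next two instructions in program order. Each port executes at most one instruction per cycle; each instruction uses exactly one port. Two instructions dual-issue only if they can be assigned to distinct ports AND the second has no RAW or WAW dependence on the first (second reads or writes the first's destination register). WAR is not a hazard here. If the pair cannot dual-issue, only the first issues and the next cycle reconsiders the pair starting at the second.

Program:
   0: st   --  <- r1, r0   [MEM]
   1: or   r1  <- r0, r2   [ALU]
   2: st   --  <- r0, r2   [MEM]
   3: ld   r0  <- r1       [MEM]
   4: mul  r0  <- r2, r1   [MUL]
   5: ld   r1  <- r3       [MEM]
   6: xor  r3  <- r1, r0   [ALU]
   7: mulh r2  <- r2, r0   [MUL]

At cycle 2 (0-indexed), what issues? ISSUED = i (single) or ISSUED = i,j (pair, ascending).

ISSUED = 3

#0 head=0: st.MEM or.ALU i0/i1 pair
#1 head=2: st.MEM i2 no-port MEM/MEM
#2 head=3: ld.MEM i3 WAW r0
#3 head=4: mul.MUL ld.MEM i4/i5 pair
#4 head=6: xor.ALU mulh.MUL i6/i7 pair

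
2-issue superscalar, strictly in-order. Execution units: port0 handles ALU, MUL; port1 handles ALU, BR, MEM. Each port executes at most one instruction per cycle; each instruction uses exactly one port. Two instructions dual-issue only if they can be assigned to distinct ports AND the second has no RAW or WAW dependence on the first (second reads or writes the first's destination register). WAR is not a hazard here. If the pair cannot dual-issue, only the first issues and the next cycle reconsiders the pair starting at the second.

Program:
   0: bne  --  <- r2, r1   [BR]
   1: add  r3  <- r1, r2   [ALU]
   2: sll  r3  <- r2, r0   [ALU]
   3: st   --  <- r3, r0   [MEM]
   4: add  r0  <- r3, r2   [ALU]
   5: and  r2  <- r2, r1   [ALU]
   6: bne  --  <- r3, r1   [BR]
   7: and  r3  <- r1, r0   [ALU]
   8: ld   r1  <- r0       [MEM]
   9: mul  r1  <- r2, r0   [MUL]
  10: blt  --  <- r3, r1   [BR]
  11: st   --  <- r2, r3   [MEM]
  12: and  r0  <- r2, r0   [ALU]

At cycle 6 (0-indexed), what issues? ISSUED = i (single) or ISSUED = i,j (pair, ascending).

ISSUED = 10

c0: i0&i1 bne;add  pair
c1: i2 sll  RAW r3
c2: i3&i4 st;add  pair
c3: i5&i6 and;bne  pair
c4: i7&i8 and;ld  pair
c5: i9 mul  RAW r1
c6: i10 blt  no-port BR/MEM
c7: i11&i12 st;and  pair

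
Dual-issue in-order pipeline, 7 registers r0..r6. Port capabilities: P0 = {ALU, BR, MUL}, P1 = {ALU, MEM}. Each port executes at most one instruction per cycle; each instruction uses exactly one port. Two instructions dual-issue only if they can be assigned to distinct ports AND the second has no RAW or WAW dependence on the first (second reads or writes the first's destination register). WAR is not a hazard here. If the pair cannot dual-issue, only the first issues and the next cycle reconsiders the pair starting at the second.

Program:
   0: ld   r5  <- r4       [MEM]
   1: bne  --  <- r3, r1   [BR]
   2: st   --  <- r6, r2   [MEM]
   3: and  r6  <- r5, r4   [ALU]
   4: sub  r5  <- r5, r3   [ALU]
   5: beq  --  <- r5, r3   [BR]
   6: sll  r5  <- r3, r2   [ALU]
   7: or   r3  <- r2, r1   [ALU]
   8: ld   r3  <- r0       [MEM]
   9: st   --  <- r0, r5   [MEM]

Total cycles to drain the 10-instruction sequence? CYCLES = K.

[0] i0+i1  ld+bne  -- pair
[1] i2+i3  st+and  -- pair
[2] i4  sub  -- RAW r5
[3] i5+i6  beq+sll  -- pair
[4] i7  or  -- WAW r3
[5] i8  ld  -- no-port MEM/MEM
[6] i9  st  -- tail

CYCLES = 7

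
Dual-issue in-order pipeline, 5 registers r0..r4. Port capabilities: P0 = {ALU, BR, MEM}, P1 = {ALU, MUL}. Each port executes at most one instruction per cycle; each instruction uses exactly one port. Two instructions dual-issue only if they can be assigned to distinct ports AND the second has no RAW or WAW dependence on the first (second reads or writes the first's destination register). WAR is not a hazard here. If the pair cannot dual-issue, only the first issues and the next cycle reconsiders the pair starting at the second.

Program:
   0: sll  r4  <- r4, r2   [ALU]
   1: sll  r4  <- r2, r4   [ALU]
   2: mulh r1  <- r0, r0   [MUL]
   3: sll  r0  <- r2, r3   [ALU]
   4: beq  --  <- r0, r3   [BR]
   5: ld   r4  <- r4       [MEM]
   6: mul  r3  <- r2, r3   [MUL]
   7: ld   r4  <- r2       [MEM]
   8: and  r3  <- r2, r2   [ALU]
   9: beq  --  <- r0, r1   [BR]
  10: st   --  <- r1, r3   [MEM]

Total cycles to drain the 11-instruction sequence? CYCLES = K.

CYCLES = 8

t=0 i0:sll.ALU ; RAW+WAW r4
t=1 i1+i2:sll.ALU;mulh.MUL ; 2-wide
t=2 i3:sll.ALU ; RAW r0
t=3 i4:beq.BR ; no-port BR/MEM
t=4 i5+i6:ld.MEM;mul.MUL ; 2-wide
t=5 i7+i8:ld.MEM;and.ALU ; 2-wide
t=6 i9:beq.BR ; no-port BR/MEM
t=7 i10:st.MEM ; tail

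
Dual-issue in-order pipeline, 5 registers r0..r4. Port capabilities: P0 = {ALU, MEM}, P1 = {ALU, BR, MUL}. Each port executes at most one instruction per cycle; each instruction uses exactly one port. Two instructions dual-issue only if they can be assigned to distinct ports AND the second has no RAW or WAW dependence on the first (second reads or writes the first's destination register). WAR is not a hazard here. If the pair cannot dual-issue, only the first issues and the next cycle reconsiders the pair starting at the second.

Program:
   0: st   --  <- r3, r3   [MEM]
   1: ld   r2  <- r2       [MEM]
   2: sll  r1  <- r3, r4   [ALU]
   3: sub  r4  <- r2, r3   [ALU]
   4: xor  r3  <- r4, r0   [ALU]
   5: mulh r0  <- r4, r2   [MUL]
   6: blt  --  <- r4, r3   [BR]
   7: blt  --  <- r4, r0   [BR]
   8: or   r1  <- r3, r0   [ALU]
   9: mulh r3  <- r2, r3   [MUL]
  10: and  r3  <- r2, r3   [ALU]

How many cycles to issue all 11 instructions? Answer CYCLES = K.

CYCLES = 8

#0 head=0: st.MEM i0 no-port MEM/MEM
#1 head=1: ld.MEM sll.ALU i1&i2 dual
#2 head=3: sub.ALU i3 RAW r4
#3 head=4: xor.ALU mulh.MUL i4&i5 dual
#4 head=6: blt.BR i6 no-port BR/BR
#5 head=7: blt.BR or.ALU i7&i8 dual
#6 head=9: mulh.MUL i9 RAW+WAW r3
#7 head=10: and.ALU i10 tail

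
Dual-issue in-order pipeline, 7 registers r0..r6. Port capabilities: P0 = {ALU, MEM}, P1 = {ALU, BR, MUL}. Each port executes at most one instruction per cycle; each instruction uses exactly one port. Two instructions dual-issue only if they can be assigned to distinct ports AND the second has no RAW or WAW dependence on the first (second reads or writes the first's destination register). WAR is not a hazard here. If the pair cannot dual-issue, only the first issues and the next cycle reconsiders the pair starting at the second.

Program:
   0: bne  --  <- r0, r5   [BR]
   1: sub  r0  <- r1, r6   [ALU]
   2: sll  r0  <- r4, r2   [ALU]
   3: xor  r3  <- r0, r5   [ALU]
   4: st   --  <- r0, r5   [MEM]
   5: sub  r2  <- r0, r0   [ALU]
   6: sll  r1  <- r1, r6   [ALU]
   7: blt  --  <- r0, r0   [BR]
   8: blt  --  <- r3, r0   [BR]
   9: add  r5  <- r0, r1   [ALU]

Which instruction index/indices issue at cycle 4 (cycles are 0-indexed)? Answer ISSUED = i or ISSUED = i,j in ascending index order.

ISSUED = 7

c0: i0&i1 bne.BR sub.ALU  dual
c1: i2 sll.ALU  RAW r0
c2: i3&i4 xor.ALU st.MEM  dual
c3: i5&i6 sub.ALU sll.ALU  dual
c4: i7 blt.BR  no-port BR/BR
c5: i8&i9 blt.BR add.ALU  dual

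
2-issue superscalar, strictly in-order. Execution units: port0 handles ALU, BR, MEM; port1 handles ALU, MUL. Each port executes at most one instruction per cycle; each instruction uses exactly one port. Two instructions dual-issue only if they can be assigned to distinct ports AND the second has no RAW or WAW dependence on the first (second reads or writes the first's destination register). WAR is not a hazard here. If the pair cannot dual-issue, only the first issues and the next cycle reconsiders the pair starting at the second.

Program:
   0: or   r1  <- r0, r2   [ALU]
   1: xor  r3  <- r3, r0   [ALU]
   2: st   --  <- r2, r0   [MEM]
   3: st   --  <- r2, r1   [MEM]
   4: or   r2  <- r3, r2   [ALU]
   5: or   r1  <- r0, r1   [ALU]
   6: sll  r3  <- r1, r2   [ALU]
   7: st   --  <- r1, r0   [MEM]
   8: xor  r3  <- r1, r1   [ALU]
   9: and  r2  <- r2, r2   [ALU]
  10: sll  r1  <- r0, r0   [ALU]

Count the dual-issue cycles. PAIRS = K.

0. or;xor @i0+i1  | pair
1. st @i2  | no-port MEM/MEM
2. st;or @i3+i4  | pair
3. or @i5  | RAW r1
4. sll;st @i6+i7  | pair
5. xor;and @i8+i9  | pair
6. sll @i10  | tail

PAIRS = 4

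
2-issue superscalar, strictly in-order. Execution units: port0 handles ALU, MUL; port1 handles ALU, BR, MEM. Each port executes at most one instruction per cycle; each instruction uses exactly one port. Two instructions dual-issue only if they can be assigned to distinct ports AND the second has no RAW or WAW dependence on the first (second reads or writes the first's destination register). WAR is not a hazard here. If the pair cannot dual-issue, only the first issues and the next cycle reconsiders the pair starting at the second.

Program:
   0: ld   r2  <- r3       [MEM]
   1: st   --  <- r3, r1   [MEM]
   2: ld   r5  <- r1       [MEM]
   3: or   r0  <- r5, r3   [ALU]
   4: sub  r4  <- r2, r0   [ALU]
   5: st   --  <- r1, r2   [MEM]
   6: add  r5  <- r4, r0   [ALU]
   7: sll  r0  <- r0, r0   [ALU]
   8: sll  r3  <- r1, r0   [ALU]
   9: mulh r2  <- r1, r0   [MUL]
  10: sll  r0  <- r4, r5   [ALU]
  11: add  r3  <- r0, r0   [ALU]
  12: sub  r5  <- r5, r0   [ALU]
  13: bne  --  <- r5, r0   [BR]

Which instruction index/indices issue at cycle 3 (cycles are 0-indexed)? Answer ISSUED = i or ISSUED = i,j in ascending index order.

ISSUED = 3

c0: i0 ld  no-port MEM/MEM
c1: i1 st  no-port MEM/MEM
c2: i2 ld  RAW r5
c3: i3 or  RAW r0
c4: i4/i5 sub;st  dual
c5: i6/i7 add;sll  dual
c6: i8/i9 sll;mulh  dual
c7: i10 sll  RAW r0
c8: i11/i12 add;sub  dual
c9: i13 bne  tail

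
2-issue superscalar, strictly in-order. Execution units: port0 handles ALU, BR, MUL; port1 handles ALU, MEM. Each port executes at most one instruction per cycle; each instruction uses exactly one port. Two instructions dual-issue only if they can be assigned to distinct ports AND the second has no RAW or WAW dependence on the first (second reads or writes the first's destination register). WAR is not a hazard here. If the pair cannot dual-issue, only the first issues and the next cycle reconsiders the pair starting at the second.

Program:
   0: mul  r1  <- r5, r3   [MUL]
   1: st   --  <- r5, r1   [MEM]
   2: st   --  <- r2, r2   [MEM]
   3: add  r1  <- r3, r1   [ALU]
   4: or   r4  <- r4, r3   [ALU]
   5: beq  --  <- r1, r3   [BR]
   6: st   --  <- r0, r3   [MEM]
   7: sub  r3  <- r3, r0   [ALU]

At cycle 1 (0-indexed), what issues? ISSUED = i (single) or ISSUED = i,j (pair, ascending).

ISSUED = 1

0. mul @i0  | RAW r1
1. st @i1  | no-port MEM/MEM
2. st;add @i2,i3  | pair
3. or;beq @i4,i5  | pair
4. st;sub @i6,i7  | pair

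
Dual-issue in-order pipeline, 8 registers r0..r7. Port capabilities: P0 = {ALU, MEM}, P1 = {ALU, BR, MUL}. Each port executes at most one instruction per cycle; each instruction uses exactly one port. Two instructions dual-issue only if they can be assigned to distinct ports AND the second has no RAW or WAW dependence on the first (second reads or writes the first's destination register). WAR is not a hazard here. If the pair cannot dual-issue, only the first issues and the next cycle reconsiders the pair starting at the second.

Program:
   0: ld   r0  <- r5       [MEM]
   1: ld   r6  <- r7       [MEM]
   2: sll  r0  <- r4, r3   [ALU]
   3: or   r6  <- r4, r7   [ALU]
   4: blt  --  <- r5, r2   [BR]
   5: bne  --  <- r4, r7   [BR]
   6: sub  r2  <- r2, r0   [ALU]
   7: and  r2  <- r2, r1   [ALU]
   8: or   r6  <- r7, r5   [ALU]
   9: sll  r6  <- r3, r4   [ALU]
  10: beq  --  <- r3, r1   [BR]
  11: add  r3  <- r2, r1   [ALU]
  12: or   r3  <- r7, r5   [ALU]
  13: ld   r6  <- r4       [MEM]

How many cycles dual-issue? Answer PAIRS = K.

PAIRS = 6

c0: i0 ld  no-port MEM/MEM
c1: i1&i2 ld;sll  pair
c2: i3&i4 or;blt  pair
c3: i5&i6 bne;sub  pair
c4: i7&i8 and;or  pair
c5: i9&i10 sll;beq  pair
c6: i11 add  WAW r3
c7: i12&i13 or;ld  pair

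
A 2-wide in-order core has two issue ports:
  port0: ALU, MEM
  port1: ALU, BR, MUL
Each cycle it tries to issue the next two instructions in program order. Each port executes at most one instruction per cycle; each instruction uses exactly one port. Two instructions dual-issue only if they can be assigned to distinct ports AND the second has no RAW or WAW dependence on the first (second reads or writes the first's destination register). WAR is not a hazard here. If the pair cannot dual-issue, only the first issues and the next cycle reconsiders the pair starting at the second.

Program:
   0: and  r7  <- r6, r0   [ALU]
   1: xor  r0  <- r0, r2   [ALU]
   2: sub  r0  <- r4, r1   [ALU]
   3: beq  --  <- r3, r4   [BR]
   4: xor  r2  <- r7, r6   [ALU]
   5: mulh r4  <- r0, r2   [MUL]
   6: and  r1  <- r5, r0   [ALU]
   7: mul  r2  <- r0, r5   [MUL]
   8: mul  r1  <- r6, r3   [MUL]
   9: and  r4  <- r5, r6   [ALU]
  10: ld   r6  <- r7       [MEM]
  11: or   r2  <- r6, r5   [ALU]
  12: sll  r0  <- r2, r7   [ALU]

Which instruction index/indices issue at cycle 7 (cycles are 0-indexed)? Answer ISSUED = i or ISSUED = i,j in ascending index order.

[0] i0&i1  and.ALU+xor.ALU  -- dual
[1] i2&i3  sub.ALU+beq.BR  -- dual
[2] i4  xor.ALU  -- RAW r2
[3] i5&i6  mulh.MUL+and.ALU  -- dual
[4] i7  mul.MUL  -- no-port MUL/MUL
[5] i8&i9  mul.MUL+and.ALU  -- dual
[6] i10  ld.MEM  -- RAW r6
[7] i11  or.ALU  -- RAW r2
[8] i12  sll.ALU  -- tail

ISSUED = 11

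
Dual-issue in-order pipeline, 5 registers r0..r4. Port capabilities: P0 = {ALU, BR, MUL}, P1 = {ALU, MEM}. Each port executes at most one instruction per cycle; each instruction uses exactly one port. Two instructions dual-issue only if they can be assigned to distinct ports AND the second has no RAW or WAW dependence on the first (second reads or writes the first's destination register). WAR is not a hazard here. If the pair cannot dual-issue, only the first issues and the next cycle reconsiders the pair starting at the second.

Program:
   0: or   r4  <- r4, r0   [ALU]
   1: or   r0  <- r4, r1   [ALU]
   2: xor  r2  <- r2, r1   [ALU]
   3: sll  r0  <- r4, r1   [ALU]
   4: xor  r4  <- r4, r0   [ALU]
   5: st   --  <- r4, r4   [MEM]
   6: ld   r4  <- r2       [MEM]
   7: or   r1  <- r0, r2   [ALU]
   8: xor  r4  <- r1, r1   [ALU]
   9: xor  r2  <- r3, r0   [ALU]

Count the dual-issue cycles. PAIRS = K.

PAIRS = 3

t=0 i0:or ; RAW r4
t=1 i1+i2:or/xor ; dual
t=2 i3:sll ; RAW r0
t=3 i4:xor ; RAW r4
t=4 i5:st ; no-port MEM/MEM
t=5 i6+i7:ld/or ; dual
t=6 i8+i9:xor/xor ; dual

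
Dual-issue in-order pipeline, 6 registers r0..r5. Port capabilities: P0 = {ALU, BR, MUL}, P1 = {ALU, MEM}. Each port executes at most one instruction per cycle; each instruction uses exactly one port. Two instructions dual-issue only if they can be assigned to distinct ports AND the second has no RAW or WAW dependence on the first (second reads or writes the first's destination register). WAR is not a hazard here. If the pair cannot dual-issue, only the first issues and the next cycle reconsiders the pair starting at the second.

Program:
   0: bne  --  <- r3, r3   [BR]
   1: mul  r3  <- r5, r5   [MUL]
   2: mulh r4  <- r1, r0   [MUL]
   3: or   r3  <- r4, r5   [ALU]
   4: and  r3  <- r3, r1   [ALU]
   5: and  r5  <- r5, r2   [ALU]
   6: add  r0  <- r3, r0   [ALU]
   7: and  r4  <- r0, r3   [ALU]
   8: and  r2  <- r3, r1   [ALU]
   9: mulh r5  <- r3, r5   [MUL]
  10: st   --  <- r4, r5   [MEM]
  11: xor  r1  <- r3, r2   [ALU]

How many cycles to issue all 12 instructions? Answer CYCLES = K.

c0: i0 bne.BR  no-port BR/MUL
c1: i1 mul.MUL  no-port MUL/MUL
c2: i2 mulh.MUL  RAW r4
c3: i3 or.ALU  RAW+WAW r3
c4: i4&i5 and.ALU/and.ALU  dual
c5: i6 add.ALU  RAW r0
c6: i7&i8 and.ALU/and.ALU  dual
c7: i9 mulh.MUL  RAW r5
c8: i10&i11 st.MEM/xor.ALU  dual

CYCLES = 9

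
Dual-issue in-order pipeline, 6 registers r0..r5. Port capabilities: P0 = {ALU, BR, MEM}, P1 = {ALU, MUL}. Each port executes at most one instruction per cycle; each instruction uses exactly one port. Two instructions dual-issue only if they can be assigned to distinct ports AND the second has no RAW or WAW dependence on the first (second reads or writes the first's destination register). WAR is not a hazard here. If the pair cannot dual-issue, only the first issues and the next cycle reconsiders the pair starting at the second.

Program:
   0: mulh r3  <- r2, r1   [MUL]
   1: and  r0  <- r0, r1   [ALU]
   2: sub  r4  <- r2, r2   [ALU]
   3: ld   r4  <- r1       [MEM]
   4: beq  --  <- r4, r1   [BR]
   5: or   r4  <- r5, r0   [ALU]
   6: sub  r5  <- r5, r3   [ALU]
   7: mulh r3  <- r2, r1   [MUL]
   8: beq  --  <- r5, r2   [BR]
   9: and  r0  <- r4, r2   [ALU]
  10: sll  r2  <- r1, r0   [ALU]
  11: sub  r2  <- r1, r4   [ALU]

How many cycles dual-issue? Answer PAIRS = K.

#0 head=0: mulh.MUL;and.ALU i0+i1 2-wide
#1 head=2: sub.ALU i2 WAW r4
#2 head=3: ld.MEM i3 no-port MEM/BR
#3 head=4: beq.BR;or.ALU i4+i5 2-wide
#4 head=6: sub.ALU;mulh.MUL i6+i7 2-wide
#5 head=8: beq.BR;and.ALU i8+i9 2-wide
#6 head=10: sll.ALU i10 WAW r2
#7 head=11: sub.ALU i11 tail

PAIRS = 4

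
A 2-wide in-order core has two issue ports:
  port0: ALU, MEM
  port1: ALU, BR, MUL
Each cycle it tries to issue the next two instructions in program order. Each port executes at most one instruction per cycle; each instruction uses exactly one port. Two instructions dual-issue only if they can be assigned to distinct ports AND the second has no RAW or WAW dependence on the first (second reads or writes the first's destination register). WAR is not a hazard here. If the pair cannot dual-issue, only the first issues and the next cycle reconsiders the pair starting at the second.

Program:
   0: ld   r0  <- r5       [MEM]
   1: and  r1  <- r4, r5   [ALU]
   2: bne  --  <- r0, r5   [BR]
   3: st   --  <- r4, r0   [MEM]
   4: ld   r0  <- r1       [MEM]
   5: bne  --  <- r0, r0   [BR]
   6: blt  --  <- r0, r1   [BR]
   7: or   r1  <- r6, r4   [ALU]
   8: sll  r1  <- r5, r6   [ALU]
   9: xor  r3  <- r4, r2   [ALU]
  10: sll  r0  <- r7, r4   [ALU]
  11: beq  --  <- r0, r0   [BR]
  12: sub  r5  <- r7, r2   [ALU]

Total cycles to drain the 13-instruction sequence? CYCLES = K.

CYCLES = 8

t=0 i0/i1:ld+and ; pair
t=1 i2/i3:bne+st ; pair
t=2 i4:ld ; RAW r0
t=3 i5:bne ; no-port BR/BR
t=4 i6/i7:blt+or ; pair
t=5 i8/i9:sll+xor ; pair
t=6 i10:sll ; RAW r0
t=7 i11/i12:beq+sub ; pair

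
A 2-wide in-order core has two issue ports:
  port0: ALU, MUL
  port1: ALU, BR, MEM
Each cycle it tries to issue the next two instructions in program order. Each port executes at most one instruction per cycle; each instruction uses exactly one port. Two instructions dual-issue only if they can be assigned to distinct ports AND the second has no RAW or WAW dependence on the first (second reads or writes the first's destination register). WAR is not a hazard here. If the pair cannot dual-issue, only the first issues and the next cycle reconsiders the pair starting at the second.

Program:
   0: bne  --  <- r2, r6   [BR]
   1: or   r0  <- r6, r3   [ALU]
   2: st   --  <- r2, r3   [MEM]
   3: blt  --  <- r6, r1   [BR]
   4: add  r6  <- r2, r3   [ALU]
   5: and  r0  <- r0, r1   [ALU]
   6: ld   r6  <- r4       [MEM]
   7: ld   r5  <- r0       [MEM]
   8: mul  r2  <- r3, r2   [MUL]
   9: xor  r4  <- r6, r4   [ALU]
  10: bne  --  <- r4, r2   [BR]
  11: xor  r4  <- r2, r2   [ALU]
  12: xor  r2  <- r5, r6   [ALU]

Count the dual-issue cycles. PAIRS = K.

[0] i0,i1  bne.BR+or.ALU  -- 2-wide
[1] i2  st.MEM  -- no-port MEM/BR
[2] i3,i4  blt.BR+add.ALU  -- 2-wide
[3] i5,i6  and.ALU+ld.MEM  -- 2-wide
[4] i7,i8  ld.MEM+mul.MUL  -- 2-wide
[5] i9  xor.ALU  -- RAW r4
[6] i10,i11  bne.BR+xor.ALU  -- 2-wide
[7] i12  xor.ALU  -- tail

PAIRS = 5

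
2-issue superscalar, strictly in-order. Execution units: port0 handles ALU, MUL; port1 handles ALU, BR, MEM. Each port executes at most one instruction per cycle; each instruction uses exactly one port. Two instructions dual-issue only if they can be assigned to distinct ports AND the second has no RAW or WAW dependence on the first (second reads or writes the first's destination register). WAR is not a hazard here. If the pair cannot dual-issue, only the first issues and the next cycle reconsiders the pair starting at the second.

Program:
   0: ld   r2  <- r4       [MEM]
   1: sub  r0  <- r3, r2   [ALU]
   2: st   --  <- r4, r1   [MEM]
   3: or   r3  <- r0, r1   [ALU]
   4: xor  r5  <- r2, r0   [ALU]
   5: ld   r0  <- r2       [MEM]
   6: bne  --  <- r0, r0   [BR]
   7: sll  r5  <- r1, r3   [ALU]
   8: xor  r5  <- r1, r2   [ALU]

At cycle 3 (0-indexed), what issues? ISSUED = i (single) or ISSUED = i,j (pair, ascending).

ISSUED = 5

0. ld.MEM @i0  | RAW r2
1. sub.ALU+st.MEM @i1+i2  | 2-wide
2. or.ALU+xor.ALU @i3+i4  | 2-wide
3. ld.MEM @i5  | no-port MEM/BR
4. bne.BR+sll.ALU @i6+i7  | 2-wide
5. xor.ALU @i8  | tail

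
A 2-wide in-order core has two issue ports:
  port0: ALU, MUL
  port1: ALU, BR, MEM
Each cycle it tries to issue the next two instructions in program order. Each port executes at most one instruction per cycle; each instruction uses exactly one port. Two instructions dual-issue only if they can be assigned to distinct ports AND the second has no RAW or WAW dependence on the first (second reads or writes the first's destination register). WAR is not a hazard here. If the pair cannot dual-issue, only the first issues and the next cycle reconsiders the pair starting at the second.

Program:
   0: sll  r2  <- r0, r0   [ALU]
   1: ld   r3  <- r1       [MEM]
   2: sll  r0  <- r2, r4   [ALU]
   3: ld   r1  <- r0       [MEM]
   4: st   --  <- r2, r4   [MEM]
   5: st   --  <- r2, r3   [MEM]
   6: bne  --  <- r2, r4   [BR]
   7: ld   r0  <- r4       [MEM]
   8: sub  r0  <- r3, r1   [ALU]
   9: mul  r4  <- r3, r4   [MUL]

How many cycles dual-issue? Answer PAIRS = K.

t=0 i0&i1:sll.ALU+ld.MEM ; 2-wide
t=1 i2:sll.ALU ; RAW r0
t=2 i3:ld.MEM ; no-port MEM/MEM
t=3 i4:st.MEM ; no-port MEM/MEM
t=4 i5:st.MEM ; no-port MEM/BR
t=5 i6:bne.BR ; no-port BR/MEM
t=6 i7:ld.MEM ; WAW r0
t=7 i8&i9:sub.ALU+mul.MUL ; 2-wide

PAIRS = 2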